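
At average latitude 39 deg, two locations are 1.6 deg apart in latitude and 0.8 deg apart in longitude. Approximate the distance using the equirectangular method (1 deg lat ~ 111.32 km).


dlat_km = 1.6 * 111.32 = 178.112
dlon_km = 0.8 * 111.32 * cos(39) ≈ 69.21
dist = sqrt(178.112^2 + 69.21^2) ≈ 191.1 km

191.1 km


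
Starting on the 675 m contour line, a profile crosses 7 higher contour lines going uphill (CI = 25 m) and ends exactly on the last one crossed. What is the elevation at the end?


elevation = 675 + 7 * 25 = 850 m

850 m


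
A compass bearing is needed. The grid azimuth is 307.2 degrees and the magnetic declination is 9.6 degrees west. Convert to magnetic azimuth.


magnetic azimuth = grid azimuth - declination (east +ve)
mag_az = 307.2 - -9.6 = 316.8 degrees

316.8 degrees


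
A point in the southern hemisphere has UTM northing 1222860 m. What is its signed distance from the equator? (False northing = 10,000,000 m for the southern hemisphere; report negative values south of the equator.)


For southern: actual = 1222860 - 10000000 = -8777140 m

-8777140 m


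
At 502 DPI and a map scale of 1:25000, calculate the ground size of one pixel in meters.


pixel_cm = 2.54 / 502 ≈ 0.00506 cm
ground = pixel_cm * 25000 / 100 = 2.54 * 25000 / (502 * 100) = 63500 / 50200 ≈ 1.26 m

1.26 m


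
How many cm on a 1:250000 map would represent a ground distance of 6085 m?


map_cm = 6085 * 100 / 250000 = 2.434 cm ≈ 2.43 cm

2.43 cm


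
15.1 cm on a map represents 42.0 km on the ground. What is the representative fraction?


ground = 42.0 km = 4200000 cm; RF denominator = ground / map = 4200000 / 15.1 ≈ 278146; RF = 1:278146

1:278146


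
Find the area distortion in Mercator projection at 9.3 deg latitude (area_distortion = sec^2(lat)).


area_distortion = 1/cos^2(9.3) = 1.027

1.027


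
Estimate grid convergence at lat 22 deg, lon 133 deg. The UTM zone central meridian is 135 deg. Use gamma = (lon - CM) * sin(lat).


gamma = (133 - 135) * sin(22) = -2 * 0.374607 = -0.749 degrees

-0.749 degrees


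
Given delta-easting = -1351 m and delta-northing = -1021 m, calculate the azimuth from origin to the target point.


az = atan2(-1351, -1021) = -127.1 deg
adjusted to 0-360: 232.9 degrees

232.9 degrees


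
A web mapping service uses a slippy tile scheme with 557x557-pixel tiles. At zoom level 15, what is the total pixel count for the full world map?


tiles per axis = 2^15 = 32768
total tiles = 32768^2 = 1073741824
pixels per axis = 32768 * 557 = 18251776
total pixels = 18251776^2 = 333127327154176

333127327154176 pixels


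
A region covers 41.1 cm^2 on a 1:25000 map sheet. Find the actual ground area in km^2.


ground_area = 41.1 * (25000/100)^2 = 2568750.0 m^2 = 2.56875 km^2 ≈ 2.569 km^2

2.569 km^2


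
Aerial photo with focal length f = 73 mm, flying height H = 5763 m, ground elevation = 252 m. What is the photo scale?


scale = f / (H - h) = 73 mm / 5511 m = 73 / 5511000 = 1:75493

1:75493


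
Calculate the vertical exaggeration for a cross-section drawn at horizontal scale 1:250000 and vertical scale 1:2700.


VE = horizontal_scale / vertical_scale = 250000 / 2700 ≈ 92.6

92.6x


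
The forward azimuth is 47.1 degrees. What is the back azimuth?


back azimuth = (47.1 + 180) mod 360 = 227.1 degrees

227.1 degrees


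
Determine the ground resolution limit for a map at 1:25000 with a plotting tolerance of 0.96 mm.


ground = 0.96 mm * 25000 / 1000 = 24.0 m

24.0 m


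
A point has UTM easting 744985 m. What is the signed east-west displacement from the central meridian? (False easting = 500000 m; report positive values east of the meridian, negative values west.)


displacement = 744985 - 500000 = 244985 m

244985 m


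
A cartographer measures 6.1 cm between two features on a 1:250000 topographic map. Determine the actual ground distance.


ground = 6.1 cm * 250000 / 100 = 15250.0 m = 15.25 km

15.25 km


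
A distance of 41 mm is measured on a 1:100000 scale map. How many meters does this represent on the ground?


ground = 41 mm * 100000 / 1000 = 4100.0 m

4100.0 m


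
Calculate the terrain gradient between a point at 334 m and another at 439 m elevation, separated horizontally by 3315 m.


gradient = (439 - 334) / 3315 = 105 / 3315 = 0.0317

0.0317


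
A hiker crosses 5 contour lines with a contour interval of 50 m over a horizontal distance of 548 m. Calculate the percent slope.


elevation change = 5 * 50 = 250 m
slope = 250 / 548 * 100 = 45.6%

45.6%


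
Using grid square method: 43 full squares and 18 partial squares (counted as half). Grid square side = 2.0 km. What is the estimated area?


effective squares = 43 + 18 * 0.5 = 52.0
area = 52.0 * 4.0 = 208.0 km^2

208.0 km^2


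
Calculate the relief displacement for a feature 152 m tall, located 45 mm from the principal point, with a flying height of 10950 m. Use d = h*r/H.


d = h * r / H = 152 * 45 / 10950 = 0.62 mm

0.62 mm


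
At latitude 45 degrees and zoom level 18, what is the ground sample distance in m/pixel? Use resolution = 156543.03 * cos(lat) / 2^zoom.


res = 156543.03 * cos(45) / 2^18 = 156543.03 * 0.70710678 / 262144 = 0.42 m/pixel

0.42 m/pixel


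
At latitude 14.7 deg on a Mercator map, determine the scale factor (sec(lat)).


SF = 1 / cos(14.7) = 1 / 0.967268 = 1.034

1.034


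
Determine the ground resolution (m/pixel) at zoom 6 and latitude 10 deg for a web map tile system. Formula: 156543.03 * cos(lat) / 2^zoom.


res = 156543.03 * cos(10) / 2^6 = 156543.03 * 0.98480775 / 64 = 2408.82 m/pixel

2408.82 m/pixel


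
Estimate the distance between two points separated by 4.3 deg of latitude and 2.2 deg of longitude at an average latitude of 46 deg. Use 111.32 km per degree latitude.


dlat_km = 4.3 * 111.32 = 478.676
dlon_km = 2.2 * 111.32 * cos(46) ≈ 170.125
dist = sqrt(478.676^2 + 170.125^2) ≈ 508.0 km

508.0 km


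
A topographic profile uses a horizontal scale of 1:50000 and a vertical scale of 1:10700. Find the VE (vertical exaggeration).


VE = horizontal_scale / vertical_scale = 50000 / 10700 ≈ 4.7

4.7x


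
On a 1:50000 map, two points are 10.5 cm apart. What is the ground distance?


ground = 10.5 cm * 50000 / 100 = 5250.0 m = 5.25 km

5.25 km


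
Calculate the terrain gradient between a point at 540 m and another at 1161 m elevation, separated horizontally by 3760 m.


gradient = (1161 - 540) / 3760 = 621 / 3760 = 0.1652

0.1652


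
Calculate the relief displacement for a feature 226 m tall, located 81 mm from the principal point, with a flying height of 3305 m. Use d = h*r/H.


d = h * r / H = 226 * 81 / 3305 = 5.54 mm

5.54 mm


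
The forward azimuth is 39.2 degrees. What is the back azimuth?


back azimuth = (39.2 + 180) mod 360 = 219.2 degrees

219.2 degrees


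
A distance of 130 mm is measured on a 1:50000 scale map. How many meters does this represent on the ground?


ground = 130 mm * 50000 / 1000 = 6500.0 m

6500.0 m


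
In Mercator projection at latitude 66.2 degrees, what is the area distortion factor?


area_distortion = 1/cos^2(66.2) = 6.141

6.141


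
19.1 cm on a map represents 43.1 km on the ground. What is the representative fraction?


ground = 43.1 km = 4310000 cm; RF denominator = ground / map = 4310000 / 19.1 ≈ 225654; RF = 1:225654

1:225654


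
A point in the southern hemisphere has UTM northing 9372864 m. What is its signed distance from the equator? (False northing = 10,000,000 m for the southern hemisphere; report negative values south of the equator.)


For southern: actual = 9372864 - 10000000 = -627136 m

-627136 m


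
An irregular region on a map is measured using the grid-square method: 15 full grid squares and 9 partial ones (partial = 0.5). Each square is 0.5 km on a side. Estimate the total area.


effective squares = 15 + 9 * 0.5 = 19.5
area = 19.5 * 0.25 = 4.875 km^2

4.875 km^2


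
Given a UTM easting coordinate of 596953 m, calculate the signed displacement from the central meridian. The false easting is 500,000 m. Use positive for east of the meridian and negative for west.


displacement = 596953 - 500000 = 96953 m

96953 m


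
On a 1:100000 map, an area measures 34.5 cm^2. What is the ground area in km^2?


ground_area = 34.5 * (100000/100)^2 = 34500000.0 m^2 = 34.5 km^2

34.5 km^2


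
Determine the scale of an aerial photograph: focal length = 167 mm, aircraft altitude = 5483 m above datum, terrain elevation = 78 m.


scale = f / (H - h) = 167 mm / 5405 m = 167 / 5405000 = 1:32365

1:32365


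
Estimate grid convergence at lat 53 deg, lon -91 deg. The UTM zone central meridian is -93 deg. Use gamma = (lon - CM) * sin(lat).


gamma = (-91 - -93) * sin(53) = 2 * 0.798636 = 1.597 degrees

1.597 degrees


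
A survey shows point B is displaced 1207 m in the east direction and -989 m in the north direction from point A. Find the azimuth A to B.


az = atan2(1207, -989) = 129.3 deg
adjusted to 0-360: 129.3 degrees

129.3 degrees


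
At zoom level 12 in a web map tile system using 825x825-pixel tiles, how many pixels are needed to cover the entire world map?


tiles per axis = 2^12 = 4096
total tiles = 4096^2 = 16777216
pixels per axis = 4096 * 825 = 3379200
total pixels = 3379200^2 = 11418992640000

11418992640000 pixels


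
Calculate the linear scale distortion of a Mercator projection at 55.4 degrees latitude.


SF = 1 / cos(55.4) = 1 / 0.567844 = 1.761

1.761


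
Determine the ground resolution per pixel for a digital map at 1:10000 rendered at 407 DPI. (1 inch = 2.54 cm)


pixel_cm = 2.54 / 407 ≈ 0.006241 cm
ground = pixel_cm * 10000 / 100 = 2.54 * 10000 / (407 * 100) = 25400 / 40700 ≈ 0.62 m

0.62 m


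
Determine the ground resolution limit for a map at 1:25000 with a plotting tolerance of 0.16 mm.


ground = 0.16 mm * 25000 / 1000 = 4.0 m

4.0 m


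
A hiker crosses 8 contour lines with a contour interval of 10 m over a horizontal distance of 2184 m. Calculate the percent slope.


elevation change = 8 * 10 = 80 m
slope = 80 / 2184 * 100 = 3.7%

3.7%


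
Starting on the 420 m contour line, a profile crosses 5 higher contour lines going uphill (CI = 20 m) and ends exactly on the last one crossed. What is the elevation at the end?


elevation = 420 + 5 * 20 = 520 m

520 m


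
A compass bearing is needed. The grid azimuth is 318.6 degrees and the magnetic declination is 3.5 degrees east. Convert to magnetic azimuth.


magnetic azimuth = grid azimuth - declination (east +ve)
mag_az = 318.6 - 3.5 = 315.1 degrees

315.1 degrees


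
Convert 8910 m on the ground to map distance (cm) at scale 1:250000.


map_cm = 8910 * 100 / 250000 = 3.564 cm ≈ 3.56 cm

3.56 cm


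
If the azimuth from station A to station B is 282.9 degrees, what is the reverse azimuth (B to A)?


back azimuth = (282.9 + 180) mod 360 = 102.9 degrees

102.9 degrees


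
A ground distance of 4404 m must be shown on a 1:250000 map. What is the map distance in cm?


map_cm = 4404 * 100 / 250000 = 1.7616 cm ≈ 1.76 cm

1.76 cm


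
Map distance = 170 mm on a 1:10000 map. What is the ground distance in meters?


ground = 170 mm * 10000 / 1000 = 1700.0 m

1700.0 m


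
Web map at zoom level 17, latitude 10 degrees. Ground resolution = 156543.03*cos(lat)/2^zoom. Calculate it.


res = 156543.03 * cos(10) / 2^17 = 156543.03 * 0.98480775 / 131072 = 1.18 m/pixel

1.18 m/pixel


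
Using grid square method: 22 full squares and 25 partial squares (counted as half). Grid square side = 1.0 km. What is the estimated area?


effective squares = 22 + 25 * 0.5 = 34.5
area = 34.5 * 1.0 = 34.5 km^2

34.5 km^2


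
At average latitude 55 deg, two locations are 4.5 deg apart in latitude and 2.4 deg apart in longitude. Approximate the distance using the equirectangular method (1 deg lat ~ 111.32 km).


dlat_km = 4.5 * 111.32 = 500.94
dlon_km = 2.4 * 111.32 * cos(55) ≈ 153.241
dist = sqrt(500.94^2 + 153.241^2) ≈ 523.9 km

523.9 km


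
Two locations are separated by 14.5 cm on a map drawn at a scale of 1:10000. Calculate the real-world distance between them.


ground = 14.5 cm * 10000 / 100 = 1450.0 m = 1.45 km

1.45 km


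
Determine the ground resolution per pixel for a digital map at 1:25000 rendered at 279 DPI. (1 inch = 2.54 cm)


pixel_cm = 2.54 / 279 ≈ 0.009104 cm
ground = pixel_cm * 25000 / 100 = 2.54 * 25000 / (279 * 100) = 63500 / 27900 ≈ 2.28 m

2.28 m


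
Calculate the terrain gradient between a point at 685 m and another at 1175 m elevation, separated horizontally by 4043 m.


gradient = (1175 - 685) / 4043 = 490 / 4043 = 0.1212

0.1212


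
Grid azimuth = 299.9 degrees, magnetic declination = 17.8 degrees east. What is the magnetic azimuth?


magnetic azimuth = grid azimuth - declination (east +ve)
mag_az = 299.9 - 17.8 = 282.1 degrees

282.1 degrees


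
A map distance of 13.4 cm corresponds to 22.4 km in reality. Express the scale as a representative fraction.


ground = 22.4 km = 2240000 cm; RF denominator = ground / map = 2240000 / 13.4 ≈ 167164; RF = 1:167164

1:167164


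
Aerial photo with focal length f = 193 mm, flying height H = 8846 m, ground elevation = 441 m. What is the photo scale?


scale = f / (H - h) = 193 mm / 8405 m = 193 / 8405000 = 1:43549

1:43549


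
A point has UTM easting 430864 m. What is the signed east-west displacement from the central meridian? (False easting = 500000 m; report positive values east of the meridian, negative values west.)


displacement = 430864 - 500000 = -69136 m

-69136 m


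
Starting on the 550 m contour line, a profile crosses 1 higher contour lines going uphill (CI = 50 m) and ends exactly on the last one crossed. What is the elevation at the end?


elevation = 550 + 1 * 50 = 600 m

600 m


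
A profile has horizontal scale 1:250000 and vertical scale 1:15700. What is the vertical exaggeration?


VE = horizontal_scale / vertical_scale = 250000 / 15700 ≈ 15.9

15.9x


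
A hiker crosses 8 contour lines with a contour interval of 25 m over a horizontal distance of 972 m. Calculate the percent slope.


elevation change = 8 * 25 = 200 m
slope = 200 / 972 * 100 = 20.6%

20.6%


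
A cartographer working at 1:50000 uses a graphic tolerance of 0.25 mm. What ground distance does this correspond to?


ground = 0.25 mm * 50000 / 1000 = 12.5 m

12.5 m


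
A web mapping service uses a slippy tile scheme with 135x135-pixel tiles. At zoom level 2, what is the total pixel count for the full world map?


tiles per axis = 2^2 = 4
total tiles = 4^2 = 16
pixels per axis = 4 * 135 = 540
total pixels = 540^2 = 291600

291600 pixels


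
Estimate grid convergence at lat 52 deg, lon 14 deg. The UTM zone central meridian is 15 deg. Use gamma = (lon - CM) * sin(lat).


gamma = (14 - 15) * sin(52) = -1 * 0.788011 = -0.788 degrees

-0.788 degrees


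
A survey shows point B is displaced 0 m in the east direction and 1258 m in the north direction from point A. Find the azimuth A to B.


az = atan2(0, 1258) = 0.0 deg
adjusted to 0-360: 0.0 degrees

0.0 degrees


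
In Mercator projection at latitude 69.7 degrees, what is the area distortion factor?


area_distortion = 1/cos^2(69.7) = 8.308

8.308


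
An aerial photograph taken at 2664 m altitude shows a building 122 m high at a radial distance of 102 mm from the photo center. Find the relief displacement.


d = h * r / H = 122 * 102 / 2664 = 4.67 mm

4.67 mm


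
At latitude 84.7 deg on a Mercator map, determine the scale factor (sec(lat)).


SF = 1 / cos(84.7) = 1 / 0.092371 = 10.826

10.826


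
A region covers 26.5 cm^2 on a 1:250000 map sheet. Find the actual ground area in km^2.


ground_area = 26.5 * (250000/100)^2 = 165625000.0 m^2 = 165.625 km^2

165.625 km^2


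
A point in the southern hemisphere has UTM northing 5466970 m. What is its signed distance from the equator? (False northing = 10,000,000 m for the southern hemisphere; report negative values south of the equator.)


For southern: actual = 5466970 - 10000000 = -4533030 m

-4533030 m


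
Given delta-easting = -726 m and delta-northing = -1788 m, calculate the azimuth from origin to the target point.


az = atan2(-726, -1788) = -157.9 deg
adjusted to 0-360: 202.1 degrees

202.1 degrees


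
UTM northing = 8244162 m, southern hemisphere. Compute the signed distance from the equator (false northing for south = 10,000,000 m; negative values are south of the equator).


For southern: actual = 8244162 - 10000000 = -1755838 m

-1755838 m


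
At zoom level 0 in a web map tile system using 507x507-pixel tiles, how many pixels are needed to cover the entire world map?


tiles per axis = 2^0 = 1
total tiles = 1^2 = 1
pixels per axis = 1 * 507 = 507
total pixels = 507^2 = 257049

257049 pixels


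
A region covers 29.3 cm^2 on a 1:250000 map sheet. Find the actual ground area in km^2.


ground_area = 29.3 * (250000/100)^2 = 183125000.0 m^2 = 183.125 km^2

183.125 km^2


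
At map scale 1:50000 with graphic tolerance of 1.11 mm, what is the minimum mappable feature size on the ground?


ground = 1.11 mm * 50000 / 1000 = 55.5 m

55.5 m


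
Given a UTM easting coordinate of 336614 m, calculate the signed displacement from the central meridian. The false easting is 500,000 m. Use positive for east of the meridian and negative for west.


displacement = 336614 - 500000 = -163386 m

-163386 m


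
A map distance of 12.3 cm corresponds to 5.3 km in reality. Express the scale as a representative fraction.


ground = 5.3 km = 530000 cm; RF denominator = ground / map = 530000 / 12.3 ≈ 43089; RF = 1:43089

1:43089


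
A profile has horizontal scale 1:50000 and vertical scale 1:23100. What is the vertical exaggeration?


VE = horizontal_scale / vertical_scale = 50000 / 23100 ≈ 2.2

2.2x


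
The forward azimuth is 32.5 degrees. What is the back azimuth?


back azimuth = (32.5 + 180) mod 360 = 212.5 degrees

212.5 degrees


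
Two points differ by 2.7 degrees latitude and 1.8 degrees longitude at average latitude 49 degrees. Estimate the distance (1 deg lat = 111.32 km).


dlat_km = 2.7 * 111.32 = 300.564
dlon_km = 1.8 * 111.32 * cos(49) ≈ 131.458
dist = sqrt(300.564^2 + 131.458^2) ≈ 328.1 km

328.1 km


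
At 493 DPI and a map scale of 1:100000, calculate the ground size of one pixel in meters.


pixel_cm = 2.54 / 493 ≈ 0.005152 cm
ground = pixel_cm * 100000 / 100 = 2.54 * 100000 / (493 * 100) = 254000 / 49300 ≈ 5.15 m

5.15 m


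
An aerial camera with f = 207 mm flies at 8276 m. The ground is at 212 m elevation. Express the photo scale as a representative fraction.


scale = f / (H - h) = 207 mm / 8064 m = 207 / 8064000 = 1:38957

1:38957


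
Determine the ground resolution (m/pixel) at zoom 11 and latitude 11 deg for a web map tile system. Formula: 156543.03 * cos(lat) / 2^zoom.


res = 156543.03 * cos(11) / 2^11 = 156543.03 * 0.98162718 / 2048 = 75.03 m/pixel

75.03 m/pixel


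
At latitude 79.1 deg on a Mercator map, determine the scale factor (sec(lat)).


SF = 1 / cos(79.1) = 1 / 0.189095 = 5.288

5.288


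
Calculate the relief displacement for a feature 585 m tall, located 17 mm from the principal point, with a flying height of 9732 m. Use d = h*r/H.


d = h * r / H = 585 * 17 / 9732 = 1.02 mm

1.02 mm


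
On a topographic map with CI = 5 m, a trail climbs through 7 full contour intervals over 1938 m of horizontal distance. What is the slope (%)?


elevation change = 7 * 5 = 35 m
slope = 35 / 1938 * 100 = 1.8%

1.8%


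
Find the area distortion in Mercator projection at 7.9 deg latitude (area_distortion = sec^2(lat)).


area_distortion = 1/cos^2(7.9) = 1.019

1.019


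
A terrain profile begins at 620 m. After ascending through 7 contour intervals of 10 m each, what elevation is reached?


elevation = 620 + 7 * 10 = 690 m

690 m


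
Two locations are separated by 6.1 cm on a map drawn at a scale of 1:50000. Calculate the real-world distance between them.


ground = 6.1 cm * 50000 / 100 = 3050.0 m = 3.05 km

3.05 km


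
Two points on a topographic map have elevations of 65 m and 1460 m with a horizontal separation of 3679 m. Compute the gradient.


gradient = (1460 - 65) / 3679 = 1395 / 3679 = 0.3792

0.3792


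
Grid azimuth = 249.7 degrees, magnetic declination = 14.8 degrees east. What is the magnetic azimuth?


magnetic azimuth = grid azimuth - declination (east +ve)
mag_az = 249.7 - 14.8 = 234.9 degrees

234.9 degrees


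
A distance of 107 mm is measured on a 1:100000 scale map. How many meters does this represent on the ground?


ground = 107 mm * 100000 / 1000 = 10700.0 m

10700.0 m


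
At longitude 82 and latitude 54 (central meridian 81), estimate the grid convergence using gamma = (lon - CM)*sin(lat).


gamma = (82 - 81) * sin(54) = 1 * 0.809017 = 0.809 degrees

0.809 degrees


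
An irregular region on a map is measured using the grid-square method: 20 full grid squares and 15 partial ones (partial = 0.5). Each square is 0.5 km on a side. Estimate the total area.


effective squares = 20 + 15 * 0.5 = 27.5
area = 27.5 * 0.25 = 6.875 km^2

6.875 km^2


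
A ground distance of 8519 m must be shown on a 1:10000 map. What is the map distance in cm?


map_cm = 8519 * 100 / 10000 = 85.19 cm

85.19 cm


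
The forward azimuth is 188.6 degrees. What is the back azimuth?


back azimuth = (188.6 + 180) mod 360 = 8.6 degrees

8.6 degrees


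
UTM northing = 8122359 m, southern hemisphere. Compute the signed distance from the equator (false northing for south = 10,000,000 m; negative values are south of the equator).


For southern: actual = 8122359 - 10000000 = -1877641 m

-1877641 m


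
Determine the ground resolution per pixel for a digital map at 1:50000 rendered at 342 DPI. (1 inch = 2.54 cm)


pixel_cm = 2.54 / 342 ≈ 0.007427 cm
ground = pixel_cm * 50000 / 100 = 2.54 * 50000 / (342 * 100) = 127000 / 34200 ≈ 3.71 m

3.71 m


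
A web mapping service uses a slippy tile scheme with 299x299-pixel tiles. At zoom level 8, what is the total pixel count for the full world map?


tiles per axis = 2^8 = 256
total tiles = 256^2 = 65536
pixels per axis = 256 * 299 = 76544
total pixels = 76544^2 = 5858983936

5858983936 pixels


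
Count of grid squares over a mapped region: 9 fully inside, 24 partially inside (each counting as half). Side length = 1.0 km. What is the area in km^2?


effective squares = 9 + 24 * 0.5 = 21.0
area = 21.0 * 1.0 = 21.0 km^2

21.0 km^2


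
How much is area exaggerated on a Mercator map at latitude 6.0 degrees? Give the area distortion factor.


area_distortion = 1/cos^2(6.0) = 1.011

1.011


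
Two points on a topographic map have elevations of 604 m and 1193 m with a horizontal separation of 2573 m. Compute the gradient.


gradient = (1193 - 604) / 2573 = 589 / 2573 = 0.2289

0.2289


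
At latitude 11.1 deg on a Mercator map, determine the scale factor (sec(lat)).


SF = 1 / cos(11.1) = 1 / 0.981293 = 1.019

1.019


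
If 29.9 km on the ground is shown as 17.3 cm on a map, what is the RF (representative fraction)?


ground = 29.9 km = 2990000 cm; RF denominator = ground / map = 2990000 / 17.3 ≈ 172832; RF = 1:172832

1:172832


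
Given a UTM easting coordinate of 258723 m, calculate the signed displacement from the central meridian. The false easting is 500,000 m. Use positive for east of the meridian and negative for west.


displacement = 258723 - 500000 = -241277 m

-241277 m


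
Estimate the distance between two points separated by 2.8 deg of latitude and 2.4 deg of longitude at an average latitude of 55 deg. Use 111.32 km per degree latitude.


dlat_km = 2.8 * 111.32 = 311.696
dlon_km = 2.4 * 111.32 * cos(55) ≈ 153.241
dist = sqrt(311.696^2 + 153.241^2) ≈ 347.3 km

347.3 km


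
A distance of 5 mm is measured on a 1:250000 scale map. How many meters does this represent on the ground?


ground = 5 mm * 250000 / 1000 = 1250.0 m

1250.0 m


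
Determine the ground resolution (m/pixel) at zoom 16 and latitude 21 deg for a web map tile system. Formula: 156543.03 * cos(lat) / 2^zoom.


res = 156543.03 * cos(21) / 2^16 = 156543.03 * 0.93358043 / 65536 = 2.23 m/pixel

2.23 m/pixel


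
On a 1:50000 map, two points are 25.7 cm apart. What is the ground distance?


ground = 25.7 cm * 50000 / 100 = 12850.0 m = 12.85 km

12.85 km


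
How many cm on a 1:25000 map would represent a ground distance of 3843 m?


map_cm = 3843 * 100 / 25000 = 15.372 cm ≈ 15.37 cm

15.37 cm


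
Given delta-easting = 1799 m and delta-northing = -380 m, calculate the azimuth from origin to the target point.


az = atan2(1799, -380) = 101.9 deg
adjusted to 0-360: 101.9 degrees

101.9 degrees


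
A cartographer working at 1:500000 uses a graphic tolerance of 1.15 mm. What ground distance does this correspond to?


ground = 1.15 mm * 500000 / 1000 = 575.0 m

575.0 m


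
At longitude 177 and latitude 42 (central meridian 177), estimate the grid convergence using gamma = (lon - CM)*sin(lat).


gamma = (177 - 177) * sin(42) = 0 * 0.669131 = 0.0 degrees

0.0 degrees


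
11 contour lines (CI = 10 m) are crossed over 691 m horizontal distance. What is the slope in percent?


elevation change = 11 * 10 = 110 m
slope = 110 / 691 * 100 = 15.9%

15.9%


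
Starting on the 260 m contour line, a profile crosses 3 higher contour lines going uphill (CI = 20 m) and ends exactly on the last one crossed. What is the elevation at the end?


elevation = 260 + 3 * 20 = 320 m

320 m


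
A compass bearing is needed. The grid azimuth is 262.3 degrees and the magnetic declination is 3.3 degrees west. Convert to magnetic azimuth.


magnetic azimuth = grid azimuth - declination (east +ve)
mag_az = 262.3 - -3.3 = 265.6 degrees

265.6 degrees


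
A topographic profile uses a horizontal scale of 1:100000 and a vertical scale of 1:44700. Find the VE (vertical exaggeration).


VE = horizontal_scale / vertical_scale = 100000 / 44700 ≈ 2.2

2.2x


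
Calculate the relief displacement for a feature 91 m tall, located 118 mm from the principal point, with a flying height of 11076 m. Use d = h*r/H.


d = h * r / H = 91 * 118 / 11076 = 0.97 mm

0.97 mm


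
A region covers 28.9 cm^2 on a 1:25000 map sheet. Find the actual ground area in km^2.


ground_area = 28.9 * (25000/100)^2 = 1806250.0 m^2 = 1.80625 km^2 ≈ 1.806 km^2

1.806 km^2


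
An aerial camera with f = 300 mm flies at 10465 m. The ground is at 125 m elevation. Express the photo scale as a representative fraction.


scale = f / (H - h) = 300 mm / 10340 m = 300 / 10340000 = 1:34467

1:34467


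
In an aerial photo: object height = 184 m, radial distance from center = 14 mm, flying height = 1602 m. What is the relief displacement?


d = h * r / H = 184 * 14 / 1602 = 1.61 mm

1.61 mm


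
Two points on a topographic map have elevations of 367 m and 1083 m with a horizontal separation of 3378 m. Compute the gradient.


gradient = (1083 - 367) / 3378 = 716 / 3378 = 0.212

0.212


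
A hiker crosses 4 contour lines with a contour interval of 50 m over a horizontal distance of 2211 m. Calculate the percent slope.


elevation change = 4 * 50 = 200 m
slope = 200 / 2211 * 100 = 9.0%

9.0%


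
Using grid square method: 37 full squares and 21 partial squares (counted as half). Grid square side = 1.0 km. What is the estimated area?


effective squares = 37 + 21 * 0.5 = 47.5
area = 47.5 * 1.0 = 47.5 km^2

47.5 km^2


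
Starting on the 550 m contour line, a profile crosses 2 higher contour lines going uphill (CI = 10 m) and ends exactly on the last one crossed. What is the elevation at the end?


elevation = 550 + 2 * 10 = 570 m

570 m


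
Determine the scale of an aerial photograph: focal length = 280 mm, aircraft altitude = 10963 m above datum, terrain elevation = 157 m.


scale = f / (H - h) = 280 mm / 10806 m = 280 / 10806000 = 1:38593

1:38593


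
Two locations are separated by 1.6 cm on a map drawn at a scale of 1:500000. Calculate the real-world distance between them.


ground = 1.6 cm * 500000 / 100 = 8000.0 m = 8.0 km

8.0 km


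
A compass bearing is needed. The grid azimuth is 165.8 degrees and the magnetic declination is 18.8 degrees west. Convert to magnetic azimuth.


magnetic azimuth = grid azimuth - declination (east +ve)
mag_az = 165.8 - -18.8 = 184.6 degrees

184.6 degrees


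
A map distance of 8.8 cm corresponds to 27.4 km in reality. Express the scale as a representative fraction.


ground = 27.4 km = 2740000 cm; RF denominator = ground / map = 2740000 / 8.8 ≈ 311364; RF = 1:311364

1:311364


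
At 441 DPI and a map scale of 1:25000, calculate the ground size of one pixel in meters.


pixel_cm = 2.54 / 441 ≈ 0.00576 cm
ground = pixel_cm * 25000 / 100 = 2.54 * 25000 / (441 * 100) = 63500 / 44100 ≈ 1.44 m

1.44 m


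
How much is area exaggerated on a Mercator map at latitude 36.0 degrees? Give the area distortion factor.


area_distortion = 1/cos^2(36.0) = 1.528

1.528


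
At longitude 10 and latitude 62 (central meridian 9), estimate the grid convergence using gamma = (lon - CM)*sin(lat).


gamma = (10 - 9) * sin(62) = 1 * 0.882948 = 0.883 degrees

0.883 degrees


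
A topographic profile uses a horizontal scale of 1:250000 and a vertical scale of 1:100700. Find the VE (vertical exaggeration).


VE = horizontal_scale / vertical_scale = 250000 / 100700 ≈ 2.5

2.5x


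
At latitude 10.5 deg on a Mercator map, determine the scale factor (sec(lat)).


SF = 1 / cos(10.5) = 1 / 0.983255 = 1.017

1.017


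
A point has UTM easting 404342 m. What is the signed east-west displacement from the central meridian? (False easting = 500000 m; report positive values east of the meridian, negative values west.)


displacement = 404342 - 500000 = -95658 m

-95658 m


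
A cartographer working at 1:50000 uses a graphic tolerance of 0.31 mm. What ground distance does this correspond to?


ground = 0.31 mm * 50000 / 1000 = 15.5 m

15.5 m


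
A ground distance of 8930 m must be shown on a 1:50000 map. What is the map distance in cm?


map_cm = 8930 * 100 / 50000 = 17.86 cm

17.86 cm


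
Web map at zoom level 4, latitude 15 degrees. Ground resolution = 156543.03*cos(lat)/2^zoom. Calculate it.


res = 156543.03 * cos(15) / 2^4 = 156543.03 * 0.96592583 / 16 = 9450.56 m/pixel

9450.56 m/pixel


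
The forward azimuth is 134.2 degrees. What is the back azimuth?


back azimuth = (134.2 + 180) mod 360 = 314.2 degrees

314.2 degrees


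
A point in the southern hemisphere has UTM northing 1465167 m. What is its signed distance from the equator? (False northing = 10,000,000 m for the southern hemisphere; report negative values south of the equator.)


For southern: actual = 1465167 - 10000000 = -8534833 m

-8534833 m


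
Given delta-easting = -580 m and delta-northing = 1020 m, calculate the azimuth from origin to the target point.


az = atan2(-580, 1020) = -29.6 deg
adjusted to 0-360: 330.4 degrees

330.4 degrees


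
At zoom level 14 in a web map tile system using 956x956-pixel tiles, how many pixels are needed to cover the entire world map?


tiles per axis = 2^14 = 16384
total tiles = 16384^2 = 268435456
pixels per axis = 16384 * 956 = 15663104
total pixels = 15663104^2 = 245332826914816

245332826914816 pixels


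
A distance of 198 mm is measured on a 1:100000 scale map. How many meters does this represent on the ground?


ground = 198 mm * 100000 / 1000 = 19800.0 m

19800.0 m


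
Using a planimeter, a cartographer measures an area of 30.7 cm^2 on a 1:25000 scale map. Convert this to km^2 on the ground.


ground_area = 30.7 * (25000/100)^2 = 1918750.0 m^2 = 1.91875 km^2 ≈ 1.919 km^2

1.919 km^2


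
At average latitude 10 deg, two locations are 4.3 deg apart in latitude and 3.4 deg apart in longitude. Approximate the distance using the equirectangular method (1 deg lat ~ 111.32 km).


dlat_km = 4.3 * 111.32 = 478.676
dlon_km = 3.4 * 111.32 * cos(10) ≈ 372.738
dist = sqrt(478.676^2 + 372.738^2) ≈ 606.7 km

606.7 km


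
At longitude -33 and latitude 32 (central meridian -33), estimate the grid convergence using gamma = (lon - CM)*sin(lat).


gamma = (-33 - -33) * sin(32) = 0 * 0.529919 = 0.0 degrees

0.0 degrees


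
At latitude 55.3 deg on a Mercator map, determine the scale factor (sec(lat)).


SF = 1 / cos(55.3) = 1 / 0.56928 = 1.757

1.757


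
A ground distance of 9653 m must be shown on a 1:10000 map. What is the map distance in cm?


map_cm = 9653 * 100 / 10000 = 96.53 cm

96.53 cm


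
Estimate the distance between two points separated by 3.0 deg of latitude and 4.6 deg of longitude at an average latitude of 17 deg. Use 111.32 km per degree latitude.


dlat_km = 3.0 * 111.32 = 333.96
dlon_km = 4.6 * 111.32 * cos(17) ≈ 489.697
dist = sqrt(333.96^2 + 489.697^2) ≈ 592.7 km

592.7 km


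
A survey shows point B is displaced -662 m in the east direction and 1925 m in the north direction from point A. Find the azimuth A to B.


az = atan2(-662, 1925) = -19.0 deg
adjusted to 0-360: 341.0 degrees

341.0 degrees


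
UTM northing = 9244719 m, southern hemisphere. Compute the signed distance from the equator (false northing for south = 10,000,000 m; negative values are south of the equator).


For southern: actual = 9244719 - 10000000 = -755281 m

-755281 m


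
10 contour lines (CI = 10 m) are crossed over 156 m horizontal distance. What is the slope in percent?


elevation change = 10 * 10 = 100 m
slope = 100 / 156 * 100 = 64.1%

64.1%


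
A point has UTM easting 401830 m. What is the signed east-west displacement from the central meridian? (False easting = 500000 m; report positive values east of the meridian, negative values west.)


displacement = 401830 - 500000 = -98170 m

-98170 m


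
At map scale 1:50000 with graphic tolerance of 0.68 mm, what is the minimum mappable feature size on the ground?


ground = 0.68 mm * 50000 / 1000 = 34.0 m

34.0 m


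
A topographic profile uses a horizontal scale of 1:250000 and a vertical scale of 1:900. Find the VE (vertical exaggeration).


VE = horizontal_scale / vertical_scale = 250000 / 900 ≈ 277.8

277.8x


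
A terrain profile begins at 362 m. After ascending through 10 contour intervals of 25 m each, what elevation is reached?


elevation = 362 + 10 * 25 = 612 m

612 m


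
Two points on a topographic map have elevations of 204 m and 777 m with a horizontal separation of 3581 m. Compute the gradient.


gradient = (777 - 204) / 3581 = 573 / 3581 = 0.16

0.16


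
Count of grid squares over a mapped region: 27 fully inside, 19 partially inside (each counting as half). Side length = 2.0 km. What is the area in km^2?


effective squares = 27 + 19 * 0.5 = 36.5
area = 36.5 * 4.0 = 146.0 km^2

146.0 km^2


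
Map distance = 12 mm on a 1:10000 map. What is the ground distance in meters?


ground = 12 mm * 10000 / 1000 = 120.0 m

120.0 m


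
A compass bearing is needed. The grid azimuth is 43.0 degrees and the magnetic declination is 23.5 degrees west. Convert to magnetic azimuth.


magnetic azimuth = grid azimuth - declination (east +ve)
mag_az = 43.0 - -23.5 = 66.5 degrees

66.5 degrees


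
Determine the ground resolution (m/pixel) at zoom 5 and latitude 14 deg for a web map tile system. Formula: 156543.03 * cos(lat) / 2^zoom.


res = 156543.03 * cos(14) / 2^5 = 156543.03 * 0.97029573 / 32 = 4746.66 m/pixel

4746.66 m/pixel


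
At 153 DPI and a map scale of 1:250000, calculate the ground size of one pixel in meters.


pixel_cm = 2.54 / 153 ≈ 0.016601 cm
ground = pixel_cm * 250000 / 100 = 2.54 * 250000 / (153 * 100) = 635000 / 15300 ≈ 41.5 m

41.5 m


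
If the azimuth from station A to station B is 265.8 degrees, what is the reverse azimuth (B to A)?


back azimuth = (265.8 + 180) mod 360 = 85.8 degrees

85.8 degrees


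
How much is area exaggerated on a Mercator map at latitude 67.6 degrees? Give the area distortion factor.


area_distortion = 1/cos^2(67.6) = 6.886

6.886


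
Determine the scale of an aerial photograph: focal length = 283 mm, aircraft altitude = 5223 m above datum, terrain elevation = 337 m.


scale = f / (H - h) = 283 mm / 4886 m = 283 / 4886000 = 1:17265

1:17265


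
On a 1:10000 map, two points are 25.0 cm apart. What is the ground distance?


ground = 25.0 cm * 10000 / 100 = 2500.0 m = 2.5 km

2.5 km


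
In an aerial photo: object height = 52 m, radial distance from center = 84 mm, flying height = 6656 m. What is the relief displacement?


d = h * r / H = 52 * 84 / 6656 = 0.66 mm

0.66 mm


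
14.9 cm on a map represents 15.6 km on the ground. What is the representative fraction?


ground = 15.6 km = 1560000 cm; RF denominator = ground / map = 1560000 / 14.9 ≈ 104698; RF = 1:104698

1:104698


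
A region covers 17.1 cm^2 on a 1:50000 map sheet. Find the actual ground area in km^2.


ground_area = 17.1 * (50000/100)^2 = 4275000.0 m^2 = 4.275 km^2

4.275 km^2


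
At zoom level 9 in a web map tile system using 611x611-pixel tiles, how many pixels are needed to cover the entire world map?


tiles per axis = 2^9 = 512
total tiles = 512^2 = 262144
pixels per axis = 512 * 611 = 312832
total pixels = 312832^2 = 97863860224

97863860224 pixels


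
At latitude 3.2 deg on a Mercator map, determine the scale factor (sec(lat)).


SF = 1 / cos(3.2) = 1 / 0.998441 = 1.002

1.002


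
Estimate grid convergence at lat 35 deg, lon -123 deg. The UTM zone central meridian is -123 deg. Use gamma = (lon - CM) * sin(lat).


gamma = (-123 - -123) * sin(35) = 0 * 0.573576 = 0.0 degrees

0.0 degrees


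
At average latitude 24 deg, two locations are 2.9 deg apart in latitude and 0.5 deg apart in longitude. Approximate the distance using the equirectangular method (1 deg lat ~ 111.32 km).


dlat_km = 2.9 * 111.32 = 322.828
dlon_km = 0.5 * 111.32 * cos(24) ≈ 50.848
dist = sqrt(322.828^2 + 50.848^2) ≈ 326.8 km

326.8 km


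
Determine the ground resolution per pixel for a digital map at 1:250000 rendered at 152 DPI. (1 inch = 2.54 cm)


pixel_cm = 2.54 / 152 ≈ 0.016711 cm
ground = pixel_cm * 250000 / 100 = 2.54 * 250000 / (152 * 100) = 635000 / 15200 ≈ 41.78 m

41.78 m


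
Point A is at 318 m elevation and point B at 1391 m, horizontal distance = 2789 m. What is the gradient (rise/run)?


gradient = (1391 - 318) / 2789 = 1073 / 2789 = 0.3847

0.3847


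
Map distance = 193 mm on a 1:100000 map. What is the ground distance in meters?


ground = 193 mm * 100000 / 1000 = 19300.0 m

19300.0 m


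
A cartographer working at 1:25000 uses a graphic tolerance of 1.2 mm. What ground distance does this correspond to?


ground = 1.2 mm * 25000 / 1000 = 30.0 m

30.0 m


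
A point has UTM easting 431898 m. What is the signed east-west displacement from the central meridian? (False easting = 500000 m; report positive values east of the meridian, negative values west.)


displacement = 431898 - 500000 = -68102 m

-68102 m


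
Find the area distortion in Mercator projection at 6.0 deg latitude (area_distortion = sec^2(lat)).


area_distortion = 1/cos^2(6.0) = 1.011

1.011


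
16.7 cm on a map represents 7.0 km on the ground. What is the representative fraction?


ground = 7.0 km = 700000 cm; RF denominator = ground / map = 700000 / 16.7 ≈ 41916; RF = 1:41916

1:41916
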